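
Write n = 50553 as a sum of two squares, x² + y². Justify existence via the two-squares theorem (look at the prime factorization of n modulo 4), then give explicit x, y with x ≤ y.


Step 1: Factor n = 50553 = 3^2 · 41 · 137.
Step 2: Check the mod-4 condition on each prime factor: 3 ≡ 3 (mod 4), exponent 2 (must be even); 41 ≡ 1 (mod 4), exponent 1; 137 ≡ 1 (mod 4), exponent 1.
All primes ≡ 3 (mod 4) appear to even exponent (or don't appear), so by the two-squares theorem n IS expressible as a sum of two squares.
Step 3: Build a representation. Group n = k² · m with k = 3 and m = 41 · 137 = 5617 (a product of primes ≡ 1 (mod 4)); a representation of m scales to one of n via (k·x)² + (k·y)² = k²(x² + y²). Each prime p ≡ 1 (mod 4) is itself a sum of two squares; find a² by testing p − a² for a perfect square:
  41: 41 − 1² = 40, 41 − 2² = 37, 41 − 3² = 32, 41 − 4² = 25 = 5² ⇒ 41 = 4² + 5².
  137: 137 − 1² = 136, 137 − 2² = 133, 137 − 3² = 128, 137 − 4² = 121 = 11² ⇒ 137 = 4² + 11².
  Combine using the Brahmagupta–Fibonacci identity (a² + b²)(c² + d²) = (ac − bd)² + (ad + bc)² = (ac + bd)² + (ad − bc)²:
  41 · 137 = 5617: from (4² + 5²)(4² + 11²), take (4·4 − 5·11, 4·11 + 5·4) = (16 − 55, 44 + 20) = (-39, 64); dropping signs (only squares matter) gives (39, 64); check 39² + 64² = 1521 + 4096 = 5617 ✓.
  Scale by k = 3: (3·39, 3·64) = (117, 192).
Step 4: Order so x ≤ y and verify: 117² + 192² = 13689 + 36864 = 50553 = n. ✓

n = 50553 = 117² + 192² (one valid representation with x ≤ y).


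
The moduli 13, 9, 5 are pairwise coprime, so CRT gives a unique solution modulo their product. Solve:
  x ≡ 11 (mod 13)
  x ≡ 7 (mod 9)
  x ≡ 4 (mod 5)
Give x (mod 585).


Moduli 13, 9, 5 are pairwise coprime; by CRT there is a unique solution modulo M = 13 · 9 · 5 = 585.
Solve pairwise, accumulating the modulus:
  Start with x ≡ 11 (mod 13).
  Combine with x ≡ 7 (mod 9): since gcd(13, 9) = 1, we get a unique residue mod 117.
    Write x = 11 + 13·t and substitute into x ≡ 7 (mod 9): 13·t ≡ 7 − 11 = -4 (mod 9).
    Reduce coefficients mod 9: 4·t ≡ 5 (mod 9).
    The inverse of 4 mod 9 is 7 (since 4·7 = 28 = 3·9 + 1), so t ≡ 7·5 = 35 ≡ 8 (mod 9).
    Then x = 11 + 13·8 = 115, valid modulo lcm(13, 9) = 117: x ≡ 115 (mod 117).
  Combine with x ≡ 4 (mod 5): since gcd(117, 5) = 1, we get a unique residue mod 585.
    Write x = 115 + 117·t and substitute into x ≡ 4 (mod 5): 117·t ≡ 4 − 115 = -111 (mod 5).
    Reduce coefficients mod 5: 2·t ≡ 4 (mod 5).
    The inverse of 2 mod 5 is 3 (since 2·3 = 6 = 1·5 + 1), so t ≡ 3·4 = 12 ≡ 2 (mod 5).
    Then x = 115 + 117·2 = 349, valid modulo lcm(117, 5) = 585: x ≡ 349 (mod 585).
Verify: 349 mod 13 = 11 ✓, 349 mod 9 = 7 ✓, 349 mod 5 = 4 ✓.

x ≡ 349 (mod 585).


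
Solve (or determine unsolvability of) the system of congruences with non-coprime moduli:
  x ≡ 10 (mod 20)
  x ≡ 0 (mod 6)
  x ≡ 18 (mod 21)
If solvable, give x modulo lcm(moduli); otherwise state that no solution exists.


Moduli 20, 6, 21 are not pairwise coprime, so CRT works modulo lcm(m_i) when all pairwise compatibility conditions hold.
Pairwise compatibility: gcd(m_i, m_j) must divide a_i - a_j for every pair.
Merge one congruence at a time:
  Start: x ≡ 10 (mod 20).
  Combine with x ≡ 0 (mod 6): gcd(20, 6) = 2; 0 - 10 = -10, which IS divisible by 2, so compatible.
    Write x = 10 + 20·t and substitute into x ≡ 0 (mod 6): 20·t ≡ 0 − 10 = -10 (mod 6).
    Divide the congruence (and modulus) by g = 2: 10·t ≡ -5 (mod 3).
    Reduce coefficients mod 3: 1·t ≡ 1 (mod 3).
    So t ≡ 1 (mod 3).
    Then x = 10 + 20·1 = 30, valid modulo lcm(20, 6) = 60: x ≡ 30 (mod 60).
  Combine with x ≡ 18 (mod 21): gcd(60, 21) = 3; 18 - 30 = -12, which IS divisible by 3, so compatible.
    Write x = 30 + 60·t and substitute into x ≡ 18 (mod 21): 60·t ≡ 18 − 30 = -12 (mod 21).
    Divide the congruence (and modulus) by g = 3: 20·t ≡ -4 (mod 7).
    Reduce coefficients mod 7: 6·t ≡ 3 (mod 7).
    The inverse of 6 mod 7 is 6 (since 6·6 = 36 = 5·7 + 1), so t ≡ 6·3 = 18 ≡ 4 (mod 7).
    Then x = 30 + 60·4 = 270, valid modulo lcm(60, 21) = 420: x ≡ 270 (mod 420).
Verify: 270 mod 20 = 10, 270 mod 6 = 0, 270 mod 21 = 18.

x ≡ 270 (mod 420).


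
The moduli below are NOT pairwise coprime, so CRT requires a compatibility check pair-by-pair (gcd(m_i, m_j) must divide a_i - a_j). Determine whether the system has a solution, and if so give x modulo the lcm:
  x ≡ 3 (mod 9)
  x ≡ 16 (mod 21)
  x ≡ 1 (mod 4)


Moduli 9, 21, 4 are not pairwise coprime, so CRT works modulo lcm(m_i) when all pairwise compatibility conditions hold.
Pairwise compatibility: gcd(m_i, m_j) must divide a_i - a_j for every pair.
Merge one congruence at a time:
  Start: x ≡ 3 (mod 9).
  Combine with x ≡ 16 (mod 21): gcd(9, 21) = 3, and 16 - 3 = 13 is NOT divisible by 3.
    ⇒ system is inconsistent (no integer solution).

No solution (the system is inconsistent).


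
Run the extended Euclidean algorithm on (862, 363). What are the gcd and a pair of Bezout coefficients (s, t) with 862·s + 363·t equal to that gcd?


Euclidean algorithm on (862, 363) — divide until remainder is 0:
  862 = 2 · 363 + 136
  363 = 2 · 136 + 91
  136 = 1 · 91 + 45
  91 = 2 · 45 + 1
  45 = 45 · 1 + 0
gcd(862, 363) = 1.
Track Bezout coefficients alongside the remainders: start with r₀ = 862 = a·1 + b·0 (s = 1, t = 0) and r₁ = 363 = a·0 + b·1 (s = 0, t = 1); each new remainder r_{k+1} = r_{k-1} − q_k·r_k inherits s_{k+1} = s_{k-1} − q_k·s_k, t_{k+1} = t_{k-1} − q_k·t_k, so r_k = a·s_k + b·t_k at every step:
  q = 2: r = 136, s = 1 − 2·0 = 1, t = 0 − 2·1 = -2  (check: 862·1 + 363·(-2) = 136)
  q = 2: r = 91, s = 0 − 2·1 = -2, t = 1 − 2·(-2) = 5  (check: 862·(-2) + 363·5 = 91)
  q = 1: r = 45, s = 1 − 1·(-2) = 3, t = -2 − 1·5 = -7  (check: 862·3 + 363·(-7) = 45)
  q = 2: r = 1, s = -2 − 2·3 = -8, t = 5 − 2·(-7) = 19  (check: 862·(-8) + 363·19 = 1)
The row with r = 1 (the gcd) gives the Bezout coefficients s = -8, t = 19.
Result: 862 · (-8) + 363 · (19) = 1.

gcd(862, 363) = 1; s = -8, t = 19 (check: 862·(-8) + 363·19 = 1).


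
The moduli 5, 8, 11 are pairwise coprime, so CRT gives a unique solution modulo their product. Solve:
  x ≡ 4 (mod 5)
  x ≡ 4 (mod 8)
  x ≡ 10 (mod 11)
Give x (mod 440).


Moduli 5, 8, 11 are pairwise coprime; by CRT there is a unique solution modulo M = 5 · 8 · 11 = 440.
Solve pairwise, accumulating the modulus:
  Start with x ≡ 4 (mod 5).
  Combine with x ≡ 4 (mod 8): since gcd(5, 8) = 1, we get a unique residue mod 40.
    Write x = 4 + 5·t and substitute into x ≡ 4 (mod 8): 5·t ≡ 4 − 4 = 0 (mod 8).
    The inverse of 5 mod 8 is 5 (since 5·5 = 25 = 3·8 + 1), so t ≡ 5·0 = 0 ≡ 0 (mod 8).
    Then x = 4 + 5·0 = 4, valid modulo lcm(5, 8) = 40: x ≡ 4 (mod 40).
  Combine with x ≡ 10 (mod 11): since gcd(40, 11) = 1, we get a unique residue mod 440.
    Write x = 4 + 40·t and substitute into x ≡ 10 (mod 11): 40·t ≡ 10 − 4 = 6 (mod 11).
    Reduce coefficients mod 11: 7·t ≡ 6 (mod 11).
    The inverse of 7 mod 11 is 8 (since 7·8 = 56 = 5·11 + 1), so t ≡ 8·6 = 48 ≡ 4 (mod 11).
    Then x = 4 + 40·4 = 164, valid modulo lcm(40, 11) = 440: x ≡ 164 (mod 440).
Verify: 164 mod 5 = 4 ✓, 164 mod 8 = 4 ✓, 164 mod 11 = 10 ✓.

x ≡ 164 (mod 440).


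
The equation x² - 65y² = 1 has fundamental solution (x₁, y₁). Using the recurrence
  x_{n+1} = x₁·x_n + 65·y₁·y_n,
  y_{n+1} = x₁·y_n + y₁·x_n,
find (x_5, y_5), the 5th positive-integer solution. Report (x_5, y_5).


Step 1: Find the fundamental solution (x₁, y₁) of x² - 65y² = 1.
  Expand √65 as a continued fraction. a₀ = ⌊√65⌋ = 8; iterate m_{k+1} = d_k·a_k − m_k, d_{k+1} = (65 − m_{k+1}²)/d_k, a_{k+1} = ⌊(a₀ + m_{k+1})/d_{k+1}⌋ (starting m₀ = 0, d₀ = 1), with convergents p_k = a_k·p_{k-1} + p_{k-2}, q_k = a_k·q_{k-1} + q_{k-2} (p₋₁ = 1, q₋₁ = 0):
  k = 0: a₀ = 8; p₀/q₀ = 8/1; p₀² − 65·q₀² = 64 − 65 = -1.
  k = 1: m = 8, d = 1, a = ⌊(8 + 8)/1⌋ = 16; p/q = (16·8 + 1)/(16·1 + 0) = 129/16; p² − 65·q² = 16641 − 16640 = 1.
  The first convergent with p² − 65·q² = 1 gives the fundamental solution (x₁, y₁) = (129, 16).
Step 2: Apply the recurrence (x_{n+1}, y_{n+1}) = (x₁x_n + 65y₁y_n, x₁y_n + y₁x_n) repeatedly.
  From (x_1, y_1) = (129, 16): x_2 = 129·129 + 65·16·16 = 33281; y_2 = 129·16 + 16·129 = 4128.
  From (x_2, y_2) = (33281, 4128): x_3 = 129·33281 + 65·16·4128 = 8586369; y_3 = 129·4128 + 16·33281 = 1065008.
  From (x_3, y_3) = (8586369, 1065008): x_4 = 129·8586369 + 65·16·1065008 = 2215249921; y_4 = 129·1065008 + 16·8586369 = 274767936.
  From (x_4, y_4) = (2215249921, 274767936): x_5 = 129·2215249921 + 65·16·274767936 = 571525893249; y_5 = 129·274767936 + 16·2215249921 = 70889062480.
Step 3: Verify x_5² - 65·y_5² = 326641846654067343776001 - 326641846654067343776000 = 1 (should be 1). ✓

(x_1, y_1) = (129, 16); (x_5, y_5) = (571525893249, 70889062480).


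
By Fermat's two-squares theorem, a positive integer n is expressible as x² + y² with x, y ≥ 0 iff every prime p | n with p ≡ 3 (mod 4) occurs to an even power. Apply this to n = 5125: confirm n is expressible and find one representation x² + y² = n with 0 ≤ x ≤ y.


Step 1: Factor n = 5125 = 5^3 · 41.
Step 2: Check the mod-4 condition on each prime factor: 5 ≡ 1 (mod 4), exponent 3; 41 ≡ 1 (mod 4), exponent 1.
All primes ≡ 3 (mod 4) appear to even exponent (or don't appear), so by the two-squares theorem n IS expressible as a sum of two squares.
Step 3: Build a representation. Group n = k² · m with k = 5 and m = 5 · 41 = 205 (a product of primes ≡ 1 (mod 4)); a representation of m scales to one of n via (k·x)² + (k·y)² = k²(x² + y²). Each prime p ≡ 1 (mod 4) is itself a sum of two squares; find a² by testing p − a² for a perfect square:
  5: 5 − 1² = 4 = 2² ⇒ 5 = 1² + 2².
  41: 41 − 1² = 40, 41 − 2² = 37, 41 − 3² = 32, 41 − 4² = 25 = 5² ⇒ 41 = 4² + 5².
  Combine using the Brahmagupta–Fibonacci identity (a² + b²)(c² + d²) = (ac − bd)² + (ad + bc)² = (ac + bd)² + (ad − bc)²:
  5 · 41 = 205: from (1² + 2²)(4² + 5²), take (1·4 − 2·5, 1·5 + 2·4) = (4 − 10, 5 + 8) = (-6, 13); dropping signs (only squares matter) gives (6, 13); check 6² + 13² = 36 + 169 = 205 ✓.
  Scale by k = 5: (5·6, 5·13) = (30, 65).
Step 4: Order so x ≤ y and verify: 30² + 65² = 900 + 4225 = 5125 = n. ✓

n = 5125 = 30² + 65² (one valid representation with x ≤ y).


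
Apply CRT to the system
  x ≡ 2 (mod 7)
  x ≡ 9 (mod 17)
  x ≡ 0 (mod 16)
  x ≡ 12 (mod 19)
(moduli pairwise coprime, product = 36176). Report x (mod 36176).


Product of moduli M = 7 · 17 · 16 · 19 = 36176.
Merge one congruence at a time:
  Start: x ≡ 2 (mod 7).
  Combine with x ≡ 9 (mod 17); new modulus lcm = 119.
    Write x = 2 + 7·t and substitute into x ≡ 9 (mod 17): 7·t ≡ 9 − 2 = 7 (mod 17).
    The inverse of 7 mod 17 is 5 (since 7·5 = 35 = 2·17 + 1), so t ≡ 5·7 = 35 ≡ 1 (mod 17).
    Then x = 2 + 7·1 = 9, valid modulo lcm(7, 17) = 119: x ≡ 9 (mod 119).
  Combine with x ≡ 0 (mod 16); new modulus lcm = 1904.
    Write x = 9 + 119·t and substitute into x ≡ 0 (mod 16): 119·t ≡ 0 − 9 = -9 (mod 16).
    Reduce coefficients mod 16: 7·t ≡ 7 (mod 16).
    The inverse of 7 mod 16 is 7 (since 7·7 = 49 = 3·16 + 1), so t ≡ 7·7 = 49 ≡ 1 (mod 16).
    Then x = 9 + 119·1 = 128, valid modulo lcm(119, 16) = 1904: x ≡ 128 (mod 1904).
  Combine with x ≡ 12 (mod 19); new modulus lcm = 36176.
    Write x = 128 + 1904·t and substitute into x ≡ 12 (mod 19): 1904·t ≡ 12 − 128 = -116 (mod 19).
    Reduce coefficients mod 19: 4·t ≡ 17 (mod 19).
    The inverse of 4 mod 19 is 5 (since 4·5 = 20 = 1·19 + 1), so t ≡ 5·17 = 85 ≡ 9 (mod 19).
    Then x = 128 + 1904·9 = 17264, valid modulo lcm(1904, 19) = 36176: x ≡ 17264 (mod 36176).
Verify against each original: 17264 mod 7 = 2, 17264 mod 17 = 9, 17264 mod 16 = 0, 17264 mod 19 = 12.

x ≡ 17264 (mod 36176).


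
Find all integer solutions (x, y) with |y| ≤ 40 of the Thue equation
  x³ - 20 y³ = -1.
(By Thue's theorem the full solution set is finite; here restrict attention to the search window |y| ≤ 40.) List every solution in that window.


The equation is x³ - 20y³ = -1. For fixed y, x³ = 20·y³ − 1, so a solution requires the RHS to be a perfect cube.
Strategy: iterate y from -40 to 40, compute RHS = 20·y³ − 1, and check whether it is a (positive or negative) perfect cube.
Check small values of y:
  y = 0: RHS = -1 = (-1)³ ⇒ x = -1 works.
  y = 1: RHS = 19 is not a perfect cube.
  y = -1: RHS = -21 is not a perfect cube.
  y = 2: RHS = 159 is not a perfect cube.
  y = -2: RHS = -161 is not a perfect cube.
  y = 3: RHS = 539 is not a perfect cube.
  y = -3: RHS = -541 is not a perfect cube.
Continuing, at y = 7: RHS = 6859 = (19)³ ⇒ x = 19 works.
Searching the remaining y in |y| ≤ 40 finds no further solutions.
Collected solutions: (-1, 0), (19, 7).

Solutions (with |y| ≤ 40): (-1, 0), (19, 7).


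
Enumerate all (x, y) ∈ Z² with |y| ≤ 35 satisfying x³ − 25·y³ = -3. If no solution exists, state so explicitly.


The equation is x³ - 25y³ = -3. For fixed y, x³ = 25·y³ − 3, so a solution requires the RHS to be a perfect cube.
Strategy: iterate y from -35 to 35, compute RHS = 25·y³ − 3, and check whether it is a (positive or negative) perfect cube.
Check small values of y:
  y = 0: RHS = -3 is not a perfect cube.
  y = 1: RHS = 22 is not a perfect cube.
  y = -1: RHS = -28 is not a perfect cube.
  y = 2: RHS = 197 is not a perfect cube.
  y = -2: RHS = -203 is not a perfect cube.
  y = 3: RHS = 672 is not a perfect cube.
  y = -3: RHS = -678 is not a perfect cube.
Continuing the search up to |y| = 35 finds no solutions either.
No (x, y) in the scanned range satisfies the equation.

No integer solutions with |y| ≤ 35.


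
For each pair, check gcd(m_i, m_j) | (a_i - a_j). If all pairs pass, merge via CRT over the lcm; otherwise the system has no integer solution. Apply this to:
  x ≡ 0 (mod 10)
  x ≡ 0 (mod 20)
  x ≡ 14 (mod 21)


Moduli 10, 20, 21 are not pairwise coprime, so CRT works modulo lcm(m_i) when all pairwise compatibility conditions hold.
Pairwise compatibility: gcd(m_i, m_j) must divide a_i - a_j for every pair.
Merge one congruence at a time:
  Start: x ≡ 0 (mod 10).
  Combine with x ≡ 0 (mod 20): gcd(10, 20) = 10; 0 - 0 = 0, which IS divisible by 10, so compatible.
    Write x = 0 + 10·t and substitute into x ≡ 0 (mod 20): 10·t ≡ 0 − 0 = 0 (mod 20).
    Divide the congruence (and modulus) by g = 10: 1·t ≡ 0 (mod 2).
    So t ≡ 0 (mod 2).
    Then x = 0 + 10·0 = 0, valid modulo lcm(10, 20) = 20: x ≡ 0 (mod 20).
  Combine with x ≡ 14 (mod 21): gcd(20, 21) = 1; 14 - 0 = 14, which IS divisible by 1, so compatible.
    Write x = 0 + 20·t and substitute into x ≡ 14 (mod 21): 20·t ≡ 14 − 0 = 14 (mod 21).
    The inverse of 20 mod 21 is 20 (since 20·20 = 400 = 19·21 + 1), so t ≡ 20·14 = 280 ≡ 7 (mod 21).
    Then x = 0 + 20·7 = 140, valid modulo lcm(20, 21) = 420: x ≡ 140 (mod 420).
Verify: 140 mod 10 = 0, 140 mod 20 = 0, 140 mod 21 = 14.

x ≡ 140 (mod 420).


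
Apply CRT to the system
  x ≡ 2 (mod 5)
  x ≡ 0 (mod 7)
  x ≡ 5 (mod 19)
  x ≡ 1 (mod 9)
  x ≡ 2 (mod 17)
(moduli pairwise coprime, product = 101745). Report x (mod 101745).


Product of moduli M = 5 · 7 · 19 · 9 · 17 = 101745.
Merge one congruence at a time:
  Start: x ≡ 2 (mod 5).
  Combine with x ≡ 0 (mod 7); new modulus lcm = 35.
    Write x = 2 + 5·t and substitute into x ≡ 0 (mod 7): 5·t ≡ 0 − 2 = -2 (mod 7).
    Reduce coefficients mod 7: 5·t ≡ 5 (mod 7).
    The inverse of 5 mod 7 is 3 (since 5·3 = 15 = 2·7 + 1), so t ≡ 3·5 = 15 ≡ 1 (mod 7).
    Then x = 2 + 5·1 = 7, valid modulo lcm(5, 7) = 35: x ≡ 7 (mod 35).
  Combine with x ≡ 5 (mod 19); new modulus lcm = 665.
    Write x = 7 + 35·t and substitute into x ≡ 5 (mod 19): 35·t ≡ 5 − 7 = -2 (mod 19).
    Reduce coefficients mod 19: 16·t ≡ 17 (mod 19).
    The inverse of 16 mod 19 is 6 (since 16·6 = 96 = 5·19 + 1), so t ≡ 6·17 = 102 ≡ 7 (mod 19).
    Then x = 7 + 35·7 = 252, valid modulo lcm(35, 19) = 665: x ≡ 252 (mod 665).
  Combine with x ≡ 1 (mod 9); new modulus lcm = 5985.
    Write x = 252 + 665·t and substitute into x ≡ 1 (mod 9): 665·t ≡ 1 − 252 = -251 (mod 9).
    Reduce coefficients mod 9: 8·t ≡ 1 (mod 9).
    The inverse of 8 mod 9 is 8 (since 8·8 = 64 = 7·9 + 1), so t ≡ 8·1 = 8 ≡ 8 (mod 9).
    Then x = 252 + 665·8 = 5572, valid modulo lcm(665, 9) = 5985: x ≡ 5572 (mod 5985).
  Combine with x ≡ 2 (mod 17); new modulus lcm = 101745.
    Write x = 5572 + 5985·t and substitute into x ≡ 2 (mod 17): 5985·t ≡ 2 − 5572 = -5570 (mod 17).
    Reduce coefficients mod 17: 1·t ≡ 6 (mod 17).
    So t ≡ 6 (mod 17).
    Then x = 5572 + 5985·6 = 41482, valid modulo lcm(5985, 17) = 101745: x ≡ 41482 (mod 101745).
Verify against each original: 41482 mod 5 = 2, 41482 mod 7 = 0, 41482 mod 19 = 5, 41482 mod 9 = 1, 41482 mod 17 = 2.

x ≡ 41482 (mod 101745).


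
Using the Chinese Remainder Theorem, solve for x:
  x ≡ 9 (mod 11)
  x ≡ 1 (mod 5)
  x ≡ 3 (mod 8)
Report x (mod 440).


Moduli 11, 5, 8 are pairwise coprime; by CRT there is a unique solution modulo M = 11 · 5 · 8 = 440.
Solve pairwise, accumulating the modulus:
  Start with x ≡ 9 (mod 11).
  Combine with x ≡ 1 (mod 5): since gcd(11, 5) = 1, we get a unique residue mod 55.
    Write x = 9 + 11·t and substitute into x ≡ 1 (mod 5): 11·t ≡ 1 − 9 = -8 (mod 5).
    Reduce coefficients mod 5: 1·t ≡ 2 (mod 5).
    So t ≡ 2 (mod 5).
    Then x = 9 + 11·2 = 31, valid modulo lcm(11, 5) = 55: x ≡ 31 (mod 55).
  Combine with x ≡ 3 (mod 8): since gcd(55, 8) = 1, we get a unique residue mod 440.
    Write x = 31 + 55·t and substitute into x ≡ 3 (mod 8): 55·t ≡ 3 − 31 = -28 (mod 8).
    Reduce coefficients mod 8: 7·t ≡ 4 (mod 8).
    The inverse of 7 mod 8 is 7 (since 7·7 = 49 = 6·8 + 1), so t ≡ 7·4 = 28 ≡ 4 (mod 8).
    Then x = 31 + 55·4 = 251, valid modulo lcm(55, 8) = 440: x ≡ 251 (mod 440).
Verify: 251 mod 11 = 9 ✓, 251 mod 5 = 1 ✓, 251 mod 8 = 3 ✓.

x ≡ 251 (mod 440).


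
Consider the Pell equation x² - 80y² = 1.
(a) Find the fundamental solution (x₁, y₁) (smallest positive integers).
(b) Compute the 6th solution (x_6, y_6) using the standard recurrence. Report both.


Step 1: Find the fundamental solution (x₁, y₁) of x² - 80y² = 1.
  Expand √80 as a continued fraction. a₀ = ⌊√80⌋ = 8; iterate m_{k+1} = d_k·a_k − m_k, d_{k+1} = (80 − m_{k+1}²)/d_k, a_{k+1} = ⌊(a₀ + m_{k+1})/d_{k+1}⌋ (starting m₀ = 0, d₀ = 1), with convergents p_k = a_k·p_{k-1} + p_{k-2}, q_k = a_k·q_{k-1} + q_{k-2} (p₋₁ = 1, q₋₁ = 0):
  k = 0: a₀ = 8; p₀/q₀ = 8/1; p₀² − 80·q₀² = 64 − 80 = -16.
  k = 1: m = 8, d = 16, a = ⌊(8 + 8)/16⌋ = 1; p/q = (1·8 + 1)/(1·1 + 0) = 9/1; p² − 80·q² = 81 − 80 = 1.
  The first convergent with p² − 80·q² = 1 gives the fundamental solution (x₁, y₁) = (9, 1).
Step 2: Apply the recurrence (x_{n+1}, y_{n+1}) = (x₁x_n + 80y₁y_n, x₁y_n + y₁x_n) repeatedly.
  From (x_1, y_1) = (9, 1): x_2 = 9·9 + 80·1·1 = 161; y_2 = 9·1 + 1·9 = 18.
  From (x_2, y_2) = (161, 18): x_3 = 9·161 + 80·1·18 = 2889; y_3 = 9·18 + 1·161 = 323.
  From (x_3, y_3) = (2889, 323): x_4 = 9·2889 + 80·1·323 = 51841; y_4 = 9·323 + 1·2889 = 5796.
  From (x_4, y_4) = (51841, 5796): x_5 = 9·51841 + 80·1·5796 = 930249; y_5 = 9·5796 + 1·51841 = 104005.
  From (x_5, y_5) = (930249, 104005): x_6 = 9·930249 + 80·1·104005 = 16692641; y_6 = 9·104005 + 1·930249 = 1866294.
Step 3: Verify x_6² - 80·y_6² = 278644263554881 - 278644263554880 = 1 (should be 1). ✓

(x_1, y_1) = (9, 1); (x_6, y_6) = (16692641, 1866294).


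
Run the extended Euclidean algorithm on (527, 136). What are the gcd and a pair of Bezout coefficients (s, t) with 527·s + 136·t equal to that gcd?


Euclidean algorithm on (527, 136) — divide until remainder is 0:
  527 = 3 · 136 + 119
  136 = 1 · 119 + 17
  119 = 7 · 17 + 0
gcd(527, 136) = 17.
Track Bezout coefficients alongside the remainders: start with r₀ = 527 = a·1 + b·0 (s = 1, t = 0) and r₁ = 136 = a·0 + b·1 (s = 0, t = 1); each new remainder r_{k+1} = r_{k-1} − q_k·r_k inherits s_{k+1} = s_{k-1} − q_k·s_k, t_{k+1} = t_{k-1} − q_k·t_k, so r_k = a·s_k + b·t_k at every step:
  q = 3: r = 119, s = 1 − 3·0 = 1, t = 0 − 3·1 = -3  (check: 527·1 + 136·(-3) = 119)
  q = 1: r = 17, s = 0 − 1·1 = -1, t = 1 − 1·(-3) = 4  (check: 527·(-1) + 136·4 = 17)
The row with r = 17 (the gcd) gives the Bezout coefficients s = -1, t = 4.
Result: 527 · (-1) + 136 · (4) = 17.

gcd(527, 136) = 17; s = -1, t = 4 (check: 527·(-1) + 136·4 = 17).


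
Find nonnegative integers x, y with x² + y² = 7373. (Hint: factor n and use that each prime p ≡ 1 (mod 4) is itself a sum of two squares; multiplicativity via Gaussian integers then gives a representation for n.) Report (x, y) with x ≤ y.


Step 1: Factor n = 7373 = 73 · 101.
Step 2: Check the mod-4 condition on each prime factor: 73 ≡ 1 (mod 4), exponent 1; 101 ≡ 1 (mod 4), exponent 1.
All primes ≡ 3 (mod 4) appear to even exponent (or don't appear), so by the two-squares theorem n IS expressible as a sum of two squares.
Step 3: Build a representation. Here n = 73 · 101 is a product of primes ≡ 1 (mod 4). Each prime p ≡ 1 (mod 4) is itself a sum of two squares; find a² by testing p − a² for a perfect square:
  73: 73 − 1² = 72, 73 − 2² = 69, 73 − 3² = 64 = 8² ⇒ 73 = 3² + 8².
  101: 101 − 1² = 100 = 10² ⇒ 101 = 1² + 10².
  Combine using the Brahmagupta–Fibonacci identity (a² + b²)(c² + d²) = (ac − bd)² + (ad + bc)² = (ac + bd)² + (ad − bc)²:
  73 · 101 = 7373: from (3² + 8²)(1² + 10²), take (3·1 − 8·10, 3·10 + 8·1) = (3 − 80, 30 + 8) = (-77, 38); dropping signs (only squares matter) gives (77, 38); check 77² + 38² = 5929 + 1444 = 7373 ✓.
Step 4: Order so x ≤ y and verify: 38² + 77² = 1444 + 5929 = 7373 = n. ✓

n = 7373 = 38² + 77² (one valid representation with x ≤ y).


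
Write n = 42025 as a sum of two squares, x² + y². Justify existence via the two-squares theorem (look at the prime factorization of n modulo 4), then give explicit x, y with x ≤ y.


Step 1: Factor n = 42025 = 5^2 · 41^2.
Step 2: Check the mod-4 condition on each prime factor: 5 ≡ 1 (mod 4), exponent 2; 41 ≡ 1 (mod 4), exponent 2.
All primes ≡ 3 (mod 4) appear to even exponent (or don't appear), so by the two-squares theorem n IS expressible as a sum of two squares.
Step 3: Build a representation. Group n = k² · m with k = 5 and m = 41 · 41 = 1681 (a product of primes ≡ 1 (mod 4)); a representation of m scales to one of n via (k·x)² + (k·y)² = k²(x² + y²). Each prime p ≡ 1 (mod 4) is itself a sum of two squares; find a² by testing p − a² for a perfect square:
  41: 41 − 1² = 40, 41 − 2² = 37, 41 − 3² = 32, 41 − 4² = 25 = 5² ⇒ 41 = 4² + 5².
  Combine using the Brahmagupta–Fibonacci identity (a² + b²)(c² + d²) = (ac − bd)² + (ad + bc)² = (ac + bd)² + (ad − bc)²:
  41 · 41 = 1681: from (4² + 5²)(4² + 5²), take (4·4 − 5·5, 4·5 + 5·4) = (16 − 25, 20 + 20) = (-9, 40); dropping signs (only squares matter) gives (9, 40); check 9² + 40² = 81 + 1600 = 1681 ✓.
  Scale by k = 5: (5·9, 5·40) = (45, 200).
Step 4: Order so x ≤ y and verify: 45² + 200² = 2025 + 40000 = 42025 = n. ✓

n = 42025 = 45² + 200² (one valid representation with x ≤ y).


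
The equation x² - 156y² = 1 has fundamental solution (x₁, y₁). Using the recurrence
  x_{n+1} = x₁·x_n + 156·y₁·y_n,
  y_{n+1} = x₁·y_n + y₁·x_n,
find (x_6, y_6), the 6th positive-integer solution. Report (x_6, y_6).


Step 1: Find the fundamental solution (x₁, y₁) of x² - 156y² = 1.
  Expand √156 as a continued fraction. a₀ = ⌊√156⌋ = 12; iterate m_{k+1} = d_k·a_k − m_k, d_{k+1} = (156 − m_{k+1}²)/d_k, a_{k+1} = ⌊(a₀ + m_{k+1})/d_{k+1}⌋ (starting m₀ = 0, d₀ = 1), with convergents p_k = a_k·p_{k-1} + p_{k-2}, q_k = a_k·q_{k-1} + q_{k-2} (p₋₁ = 1, q₋₁ = 0):
  k = 0: a₀ = 12; p₀/q₀ = 12/1; p₀² − 156·q₀² = 144 − 156 = -12.
  k = 1: m = 12, d = 12, a = ⌊(12 + 12)/12⌋ = 2; p/q = (2·12 + 1)/(2·1 + 0) = 25/2; p² − 156·q² = 625 − 624 = 1.
  The first convergent with p² − 156·q² = 1 gives the fundamental solution (x₁, y₁) = (25, 2).
Step 2: Apply the recurrence (x_{n+1}, y_{n+1}) = (x₁x_n + 156y₁y_n, x₁y_n + y₁x_n) repeatedly.
  From (x_1, y_1) = (25, 2): x_2 = 25·25 + 156·2·2 = 1249; y_2 = 25·2 + 2·25 = 100.
  From (x_2, y_2) = (1249, 100): x_3 = 25·1249 + 156·2·100 = 62425; y_3 = 25·100 + 2·1249 = 4998.
  From (x_3, y_3) = (62425, 4998): x_4 = 25·62425 + 156·2·4998 = 3120001; y_4 = 25·4998 + 2·62425 = 249800.
  From (x_4, y_4) = (3120001, 249800): x_5 = 25·3120001 + 156·2·249800 = 155937625; y_5 = 25·249800 + 2·3120001 = 12485002.
  From (x_5, y_5) = (155937625, 12485002): x_6 = 25·155937625 + 156·2·12485002 = 7793761249; y_6 = 25·12485002 + 2·155937625 = 624000300.
Step 3: Verify x_6² - 156·y_6² = 60742714406414040001 - 60742714406414040000 = 1 (should be 1). ✓

(x_1, y_1) = (25, 2); (x_6, y_6) = (7793761249, 624000300).


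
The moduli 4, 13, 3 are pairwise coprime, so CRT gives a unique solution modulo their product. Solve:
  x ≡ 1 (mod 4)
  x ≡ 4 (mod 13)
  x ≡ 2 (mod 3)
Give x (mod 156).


Moduli 4, 13, 3 are pairwise coprime; by CRT there is a unique solution modulo M = 4 · 13 · 3 = 156.
Solve pairwise, accumulating the modulus:
  Start with x ≡ 1 (mod 4).
  Combine with x ≡ 4 (mod 13): since gcd(4, 13) = 1, we get a unique residue mod 52.
    Write x = 1 + 4·t and substitute into x ≡ 4 (mod 13): 4·t ≡ 4 − 1 = 3 (mod 13).
    The inverse of 4 mod 13 is 10 (since 4·10 = 40 = 3·13 + 1), so t ≡ 10·3 = 30 ≡ 4 (mod 13).
    Then x = 1 + 4·4 = 17, valid modulo lcm(4, 13) = 52: x ≡ 17 (mod 52).
  Combine with x ≡ 2 (mod 3): since gcd(52, 3) = 1, we get a unique residue mod 156.
    Write x = 17 + 52·t and substitute into x ≡ 2 (mod 3): 52·t ≡ 2 − 17 = -15 (mod 3).
    Reduce coefficients mod 3: 1·t ≡ 0 (mod 3).
    So t ≡ 0 (mod 3).
    Then x = 17 + 52·0 = 17, valid modulo lcm(52, 3) = 156: x ≡ 17 (mod 156).
Verify: 17 mod 4 = 1 ✓, 17 mod 13 = 4 ✓, 17 mod 3 = 2 ✓.

x ≡ 17 (mod 156).


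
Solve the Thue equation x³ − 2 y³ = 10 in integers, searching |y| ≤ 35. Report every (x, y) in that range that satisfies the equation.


The equation is x³ - 2y³ = 10. For fixed y, x³ = 2·y³ + 10, so a solution requires the RHS to be a perfect cube.
Strategy: iterate y from -35 to 35, compute RHS = 2·y³ + 10, and check whether it is a (positive or negative) perfect cube.
Check small values of y:
  y = 0: RHS = 10 is not a perfect cube.
  y = 1: RHS = 12 is not a perfect cube.
  y = -1: RHS = 8 = (2)³ ⇒ x = 2 works.
  y = 2: RHS = 26 is not a perfect cube.
  y = -2: RHS = -6 is not a perfect cube.
  y = 3: RHS = 64 = (4)³ ⇒ x = 4 works.
  y = -3: RHS = -44 is not a perfect cube.
Continuing the search up to |y| = 35 finds no further solutions beyond those listed.
Collected solutions: (2, -1), (4, 3).

Solutions (with |y| ≤ 35): (2, -1), (4, 3).


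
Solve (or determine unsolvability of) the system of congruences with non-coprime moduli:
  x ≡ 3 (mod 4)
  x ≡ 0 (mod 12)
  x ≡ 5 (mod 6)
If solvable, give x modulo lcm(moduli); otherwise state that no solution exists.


Moduli 4, 12, 6 are not pairwise coprime, so CRT works modulo lcm(m_i) when all pairwise compatibility conditions hold.
Pairwise compatibility: gcd(m_i, m_j) must divide a_i - a_j for every pair.
Merge one congruence at a time:
  Start: x ≡ 3 (mod 4).
  Combine with x ≡ 0 (mod 12): gcd(4, 12) = 4, and 0 - 3 = -3 is NOT divisible by 4.
    ⇒ system is inconsistent (no integer solution).

No solution (the system is inconsistent).


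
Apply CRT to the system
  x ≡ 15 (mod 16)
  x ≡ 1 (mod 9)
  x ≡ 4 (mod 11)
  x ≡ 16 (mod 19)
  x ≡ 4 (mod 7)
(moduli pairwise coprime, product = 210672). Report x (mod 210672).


Product of moduli M = 16 · 9 · 11 · 19 · 7 = 210672.
Merge one congruence at a time:
  Start: x ≡ 15 (mod 16).
  Combine with x ≡ 1 (mod 9); new modulus lcm = 144.
    Write x = 15 + 16·t and substitute into x ≡ 1 (mod 9): 16·t ≡ 1 − 15 = -14 (mod 9).
    Reduce coefficients mod 9: 7·t ≡ 4 (mod 9).
    The inverse of 7 mod 9 is 4 (since 7·4 = 28 = 3·9 + 1), so t ≡ 4·4 = 16 ≡ 7 (mod 9).
    Then x = 15 + 16·7 = 127, valid modulo lcm(16, 9) = 144: x ≡ 127 (mod 144).
  Combine with x ≡ 4 (mod 11); new modulus lcm = 1584.
    Write x = 127 + 144·t and substitute into x ≡ 4 (mod 11): 144·t ≡ 4 − 127 = -123 (mod 11).
    Reduce coefficients mod 11: 1·t ≡ 9 (mod 11).
    So t ≡ 9 (mod 11).
    Then x = 127 + 144·9 = 1423, valid modulo lcm(144, 11) = 1584: x ≡ 1423 (mod 1584).
  Combine with x ≡ 16 (mod 19); new modulus lcm = 30096.
    Write x = 1423 + 1584·t and substitute into x ≡ 16 (mod 19): 1584·t ≡ 16 − 1423 = -1407 (mod 19).
    Reduce coefficients mod 19: 7·t ≡ 18 (mod 19).
    The inverse of 7 mod 19 is 11 (since 7·11 = 77 = 4·19 + 1), so t ≡ 11·18 = 198 ≡ 8 (mod 19).
    Then x = 1423 + 1584·8 = 14095, valid modulo lcm(1584, 19) = 30096: x ≡ 14095 (mod 30096).
  Combine with x ≡ 4 (mod 7); new modulus lcm = 210672.
    Write x = 14095 + 30096·t and substitute into x ≡ 4 (mod 7): 30096·t ≡ 4 − 14095 = -14091 (mod 7).
    Reduce coefficients mod 7: 3·t ≡ 0 (mod 7).
    The inverse of 3 mod 7 is 5 (since 3·5 = 15 = 2·7 + 1), so t ≡ 5·0 = 0 ≡ 0 (mod 7).
    Then x = 14095 + 30096·0 = 14095, valid modulo lcm(30096, 7) = 210672: x ≡ 14095 (mod 210672).
Verify against each original: 14095 mod 16 = 15, 14095 mod 9 = 1, 14095 mod 11 = 4, 14095 mod 19 = 16, 14095 mod 7 = 4.

x ≡ 14095 (mod 210672).


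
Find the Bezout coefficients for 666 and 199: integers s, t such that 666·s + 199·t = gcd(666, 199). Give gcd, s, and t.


Euclidean algorithm on (666, 199) — divide until remainder is 0:
  666 = 3 · 199 + 69
  199 = 2 · 69 + 61
  69 = 1 · 61 + 8
  61 = 7 · 8 + 5
  8 = 1 · 5 + 3
  5 = 1 · 3 + 2
  3 = 1 · 2 + 1
  2 = 2 · 1 + 0
gcd(666, 199) = 1.
Track Bezout coefficients alongside the remainders: start with r₀ = 666 = a·1 + b·0 (s = 1, t = 0) and r₁ = 199 = a·0 + b·1 (s = 0, t = 1); each new remainder r_{k+1} = r_{k-1} − q_k·r_k inherits s_{k+1} = s_{k-1} − q_k·s_k, t_{k+1} = t_{k-1} − q_k·t_k, so r_k = a·s_k + b·t_k at every step:
  q = 3: r = 69, s = 1 − 3·0 = 1, t = 0 − 3·1 = -3  (check: 666·1 + 199·(-3) = 69)
  q = 2: r = 61, s = 0 − 2·1 = -2, t = 1 − 2·(-3) = 7  (check: 666·(-2) + 199·7 = 61)
  q = 1: r = 8, s = 1 − 1·(-2) = 3, t = -3 − 1·7 = -10  (check: 666·3 + 199·(-10) = 8)
  q = 7: r = 5, s = -2 − 7·3 = -23, t = 7 − 7·(-10) = 77  (check: 666·(-23) + 199·77 = 5)
  q = 1: r = 3, s = 3 − 1·(-23) = 26, t = -10 − 1·77 = -87  (check: 666·26 + 199·(-87) = 3)
  q = 1: r = 2, s = -23 − 1·26 = -49, t = 77 − 1·(-87) = 164  (check: 666·(-49) + 199·164 = 2)
  q = 1: r = 1, s = 26 − 1·(-49) = 75, t = -87 − 1·164 = -251  (check: 666·75 + 199·(-251) = 1)
The row with r = 1 (the gcd) gives the Bezout coefficients s = 75, t = -251.
Result: 666 · (75) + 199 · (-251) = 1.

gcd(666, 199) = 1; s = 75, t = -251 (check: 666·75 + 199·(-251) = 1).


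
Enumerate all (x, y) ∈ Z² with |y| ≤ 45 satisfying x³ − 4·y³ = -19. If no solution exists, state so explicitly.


The equation is x³ - 4y³ = -19. For fixed y, x³ = 4·y³ − 19, so a solution requires the RHS to be a perfect cube.
Strategy: iterate y from -45 to 45, compute RHS = 4·y³ − 19, and check whether it is a (positive or negative) perfect cube.
Check small values of y:
  y = 0: RHS = -19 is not a perfect cube.
  y = 1: RHS = -15 is not a perfect cube.
  y = -1: RHS = -23 is not a perfect cube.
  y = 2: RHS = 13 is not a perfect cube.
  y = -2: RHS = -51 is not a perfect cube.
  y = 3: RHS = 89 is not a perfect cube.
  y = -3: RHS = -127 is not a perfect cube.
Continuing the search up to |y| = 45 finds no solutions either.
No (x, y) in the scanned range satisfies the equation.

No integer solutions with |y| ≤ 45.


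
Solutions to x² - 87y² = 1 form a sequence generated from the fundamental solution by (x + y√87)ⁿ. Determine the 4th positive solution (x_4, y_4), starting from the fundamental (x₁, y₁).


Step 1: Find the fundamental solution (x₁, y₁) of x² - 87y² = 1.
  Expand √87 as a continued fraction. a₀ = ⌊√87⌋ = 9; iterate m_{k+1} = d_k·a_k − m_k, d_{k+1} = (87 − m_{k+1}²)/d_k, a_{k+1} = ⌊(a₀ + m_{k+1})/d_{k+1}⌋ (starting m₀ = 0, d₀ = 1), with convergents p_k = a_k·p_{k-1} + p_{k-2}, q_k = a_k·q_{k-1} + q_{k-2} (p₋₁ = 1, q₋₁ = 0):
  k = 0: a₀ = 9; p₀/q₀ = 9/1; p₀² − 87·q₀² = 81 − 87 = -6.
  k = 1: m = 9, d = 6, a = ⌊(9 + 9)/6⌋ = 3; p/q = (3·9 + 1)/(3·1 + 0) = 28/3; p² − 87·q² = 784 − 783 = 1.
  The first convergent with p² − 87·q² = 1 gives the fundamental solution (x₁, y₁) = (28, 3).
Step 2: Apply the recurrence (x_{n+1}, y_{n+1}) = (x₁x_n + 87y₁y_n, x₁y_n + y₁x_n) repeatedly.
  From (x_1, y_1) = (28, 3): x_2 = 28·28 + 87·3·3 = 1567; y_2 = 28·3 + 3·28 = 168.
  From (x_2, y_2) = (1567, 168): x_3 = 28·1567 + 87·3·168 = 87724; y_3 = 28·168 + 3·1567 = 9405.
  From (x_3, y_3) = (87724, 9405): x_4 = 28·87724 + 87·3·9405 = 4910977; y_4 = 28·9405 + 3·87724 = 526512.
Step 3: Verify x_4² - 87·y_4² = 24117695094529 - 24117695094528 = 1 (should be 1). ✓

(x_1, y_1) = (28, 3); (x_4, y_4) = (4910977, 526512).


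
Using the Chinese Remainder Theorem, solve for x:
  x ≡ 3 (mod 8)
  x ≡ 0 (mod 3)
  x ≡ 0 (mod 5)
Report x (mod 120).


Moduli 8, 3, 5 are pairwise coprime; by CRT there is a unique solution modulo M = 8 · 3 · 5 = 120.
Solve pairwise, accumulating the modulus:
  Start with x ≡ 3 (mod 8).
  Combine with x ≡ 0 (mod 3): since gcd(8, 3) = 1, we get a unique residue mod 24.
    Write x = 3 + 8·t and substitute into x ≡ 0 (mod 3): 8·t ≡ 0 − 3 = -3 (mod 3).
    Reduce coefficients mod 3: 2·t ≡ 0 (mod 3).
    The inverse of 2 mod 3 is 2 (since 2·2 = 4 = 1·3 + 1), so t ≡ 2·0 = 0 ≡ 0 (mod 3).
    Then x = 3 + 8·0 = 3, valid modulo lcm(8, 3) = 24: x ≡ 3 (mod 24).
  Combine with x ≡ 0 (mod 5): since gcd(24, 5) = 1, we get a unique residue mod 120.
    Write x = 3 + 24·t and substitute into x ≡ 0 (mod 5): 24·t ≡ 0 − 3 = -3 (mod 5).
    Reduce coefficients mod 5: 4·t ≡ 2 (mod 5).
    The inverse of 4 mod 5 is 4 (since 4·4 = 16 = 3·5 + 1), so t ≡ 4·2 = 8 ≡ 3 (mod 5).
    Then x = 3 + 24·3 = 75, valid modulo lcm(24, 5) = 120: x ≡ 75 (mod 120).
Verify: 75 mod 8 = 3 ✓, 75 mod 3 = 0 ✓, 75 mod 5 = 0 ✓.

x ≡ 75 (mod 120).


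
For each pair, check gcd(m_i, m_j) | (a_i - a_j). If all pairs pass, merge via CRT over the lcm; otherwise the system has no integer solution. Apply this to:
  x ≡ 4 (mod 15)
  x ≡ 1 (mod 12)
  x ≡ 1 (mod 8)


Moduli 15, 12, 8 are not pairwise coprime, so CRT works modulo lcm(m_i) when all pairwise compatibility conditions hold.
Pairwise compatibility: gcd(m_i, m_j) must divide a_i - a_j for every pair.
Merge one congruence at a time:
  Start: x ≡ 4 (mod 15).
  Combine with x ≡ 1 (mod 12): gcd(15, 12) = 3; 1 - 4 = -3, which IS divisible by 3, so compatible.
    Write x = 4 + 15·t and substitute into x ≡ 1 (mod 12): 15·t ≡ 1 − 4 = -3 (mod 12).
    Divide the congruence (and modulus) by g = 3: 5·t ≡ -1 (mod 4).
    Reduce coefficients mod 4: 1·t ≡ 3 (mod 4).
    So t ≡ 3 (mod 4).
    Then x = 4 + 15·3 = 49, valid modulo lcm(15, 12) = 60: x ≡ 49 (mod 60).
  Combine with x ≡ 1 (mod 8): gcd(60, 8) = 4; 1 - 49 = -48, which IS divisible by 4, so compatible.
    Write x = 49 + 60·t and substitute into x ≡ 1 (mod 8): 60·t ≡ 1 − 49 = -48 (mod 8).
    Divide the congruence (and modulus) by g = 4: 15·t ≡ -12 (mod 2).
    Reduce coefficients mod 2: 1·t ≡ 0 (mod 2).
    So t ≡ 0 (mod 2).
    Then x = 49 + 60·0 = 49, valid modulo lcm(60, 8) = 120: x ≡ 49 (mod 120).
Verify: 49 mod 15 = 4, 49 mod 12 = 1, 49 mod 8 = 1.

x ≡ 49 (mod 120).


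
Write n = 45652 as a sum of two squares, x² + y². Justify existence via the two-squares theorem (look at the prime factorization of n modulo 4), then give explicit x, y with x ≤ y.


Step 1: Factor n = 45652 = 2^2 · 101 · 113.
Step 2: Check the mod-4 condition on each prime factor: 2 = 2 (special); 101 ≡ 1 (mod 4), exponent 1; 113 ≡ 1 (mod 4), exponent 1.
All primes ≡ 3 (mod 4) appear to even exponent (or don't appear), so by the two-squares theorem n IS expressible as a sum of two squares.
Step 3: Build a representation. Group n = k² · m with k = 2 and m = 101 · 113 = 11413 (a product of primes ≡ 1 (mod 4)); a representation of m scales to one of n via (k·x)² + (k·y)² = k²(x² + y²). Each prime p ≡ 1 (mod 4) is itself a sum of two squares; find a² by testing p − a² for a perfect square:
  101: 101 − 1² = 100 = 10² ⇒ 101 = 1² + 10².
  113: 113 − 1² = 112, 113 − 2² = 109, 113 − 3² = 104, 113 − 4² = 97, 113 − 5² = 88, 113 − 6² = 77, 113 − 7² = 64 = 8² ⇒ 113 = 7² + 8².
  Combine using the Brahmagupta–Fibonacci identity (a² + b²)(c² + d²) = (ac − bd)² + (ad + bc)² = (ac + bd)² + (ad − bc)²:
  101 · 113 = 11413: from (1² + 10²)(7² + 8²), take (1·7 − 10·8, 1·8 + 10·7) = (7 − 80, 8 + 70) = (-73, 78); dropping signs (only squares matter) gives (73, 78); check 73² + 78² = 5329 + 6084 = 11413 ✓.
  Scale by k = 2: (2·73, 2·78) = (146, 156).
Step 4: Order so x ≤ y and verify: 146² + 156² = 21316 + 24336 = 45652 = n. ✓

n = 45652 = 146² + 156² (one valid representation with x ≤ y).


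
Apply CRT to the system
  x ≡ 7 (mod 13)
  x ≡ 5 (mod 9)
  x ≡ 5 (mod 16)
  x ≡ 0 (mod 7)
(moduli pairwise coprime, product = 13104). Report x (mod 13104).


Product of moduli M = 13 · 9 · 16 · 7 = 13104.
Merge one congruence at a time:
  Start: x ≡ 7 (mod 13).
  Combine with x ≡ 5 (mod 9); new modulus lcm = 117.
    Write x = 7 + 13·t and substitute into x ≡ 5 (mod 9): 13·t ≡ 5 − 7 = -2 (mod 9).
    Reduce coefficients mod 9: 4·t ≡ 7 (mod 9).
    The inverse of 4 mod 9 is 7 (since 4·7 = 28 = 3·9 + 1), so t ≡ 7·7 = 49 ≡ 4 (mod 9).
    Then x = 7 + 13·4 = 59, valid modulo lcm(13, 9) = 117: x ≡ 59 (mod 117).
  Combine with x ≡ 5 (mod 16); new modulus lcm = 1872.
    Write x = 59 + 117·t and substitute into x ≡ 5 (mod 16): 117·t ≡ 5 − 59 = -54 (mod 16).
    Reduce coefficients mod 16: 5·t ≡ 10 (mod 16).
    The inverse of 5 mod 16 is 13 (since 5·13 = 65 = 4·16 + 1), so t ≡ 13·10 = 130 ≡ 2 (mod 16).
    Then x = 59 + 117·2 = 293, valid modulo lcm(117, 16) = 1872: x ≡ 293 (mod 1872).
  Combine with x ≡ 0 (mod 7); new modulus lcm = 13104.
    Write x = 293 + 1872·t and substitute into x ≡ 0 (mod 7): 1872·t ≡ 0 − 293 = -293 (mod 7).
    Reduce coefficients mod 7: 3·t ≡ 1 (mod 7).
    The inverse of 3 mod 7 is 5 (since 3·5 = 15 = 2·7 + 1), so t ≡ 5·1 = 5 ≡ 5 (mod 7).
    Then x = 293 + 1872·5 = 9653, valid modulo lcm(1872, 7) = 13104: x ≡ 9653 (mod 13104).
Verify against each original: 9653 mod 13 = 7, 9653 mod 9 = 5, 9653 mod 16 = 5, 9653 mod 7 = 0.

x ≡ 9653 (mod 13104).


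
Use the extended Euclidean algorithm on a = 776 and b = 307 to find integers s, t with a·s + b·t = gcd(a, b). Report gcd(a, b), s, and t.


Euclidean algorithm on (776, 307) — divide until remainder is 0:
  776 = 2 · 307 + 162
  307 = 1 · 162 + 145
  162 = 1 · 145 + 17
  145 = 8 · 17 + 9
  17 = 1 · 9 + 8
  9 = 1 · 8 + 1
  8 = 8 · 1 + 0
gcd(776, 307) = 1.
Track Bezout coefficients alongside the remainders: start with r₀ = 776 = a·1 + b·0 (s = 1, t = 0) and r₁ = 307 = a·0 + b·1 (s = 0, t = 1); each new remainder r_{k+1} = r_{k-1} − q_k·r_k inherits s_{k+1} = s_{k-1} − q_k·s_k, t_{k+1} = t_{k-1} − q_k·t_k, so r_k = a·s_k + b·t_k at every step:
  q = 2: r = 162, s = 1 − 2·0 = 1, t = 0 − 2·1 = -2  (check: 776·1 + 307·(-2) = 162)
  q = 1: r = 145, s = 0 − 1·1 = -1, t = 1 − 1·(-2) = 3  (check: 776·(-1) + 307·3 = 145)
  q = 1: r = 17, s = 1 − 1·(-1) = 2, t = -2 − 1·3 = -5  (check: 776·2 + 307·(-5) = 17)
  q = 8: r = 9, s = -1 − 8·2 = -17, t = 3 − 8·(-5) = 43  (check: 776·(-17) + 307·43 = 9)
  q = 1: r = 8, s = 2 − 1·(-17) = 19, t = -5 − 1·43 = -48  (check: 776·19 + 307·(-48) = 8)
  q = 1: r = 1, s = -17 − 1·19 = -36, t = 43 − 1·(-48) = 91  (check: 776·(-36) + 307·91 = 1)
The row with r = 1 (the gcd) gives the Bezout coefficients s = -36, t = 91.
Result: 776 · (-36) + 307 · (91) = 1.

gcd(776, 307) = 1; s = -36, t = 91 (check: 776·(-36) + 307·91 = 1).
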